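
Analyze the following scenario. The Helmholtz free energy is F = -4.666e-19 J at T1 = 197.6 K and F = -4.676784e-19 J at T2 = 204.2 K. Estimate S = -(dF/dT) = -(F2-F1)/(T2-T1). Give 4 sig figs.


Step 1: dF = F2 - F1 = -4.676784e-19 - (-4.666e-19) = -1.0784e-21 J
Step 2: dT = T2 - T1 = 204.2 - 197.6 = 6.6 K
Step 3: S = -dF/dT = -(-1.0784e-21)/6.6 = 1.634e-22 J/K

1.634e-22


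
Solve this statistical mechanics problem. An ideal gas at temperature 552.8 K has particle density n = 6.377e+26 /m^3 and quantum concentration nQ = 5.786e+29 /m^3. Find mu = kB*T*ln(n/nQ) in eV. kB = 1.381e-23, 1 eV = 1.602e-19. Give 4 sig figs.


Step 1: n/nQ = 6.377e+26/5.786e+29 = 0.001102
Step 2: ln(n/nQ) = -6.81
Step 3: mu = kB*T*ln(n/nQ) = 7.634e-21*-6.81 = -5.199e-20 J
Step 4: Convert to eV: -5.199e-20/1.602e-19 = -0.3245 eV

-0.3245


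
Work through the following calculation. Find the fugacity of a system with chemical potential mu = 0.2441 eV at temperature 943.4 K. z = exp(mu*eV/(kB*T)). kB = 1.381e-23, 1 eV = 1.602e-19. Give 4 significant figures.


Step 1: Convert mu to Joules: 0.2441*1.602e-19 = 3.91e-20 J
Step 2: kB*T = 1.381e-23*943.4 = 1.303e-20 J
Step 3: mu/(kB*T) = 3.002
Step 4: z = exp(3.002) = 20.12

20.12


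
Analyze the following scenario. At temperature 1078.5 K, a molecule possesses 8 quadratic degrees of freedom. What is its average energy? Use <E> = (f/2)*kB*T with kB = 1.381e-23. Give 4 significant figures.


Step 1: f/2 = 8/2 = 4
Step 2: kB*T = 1.381e-23 * 1078.5 = 1.489e-20
Step 3: <E> = 4 * 1.489e-20 = 5.958e-20 J

5.958e-20


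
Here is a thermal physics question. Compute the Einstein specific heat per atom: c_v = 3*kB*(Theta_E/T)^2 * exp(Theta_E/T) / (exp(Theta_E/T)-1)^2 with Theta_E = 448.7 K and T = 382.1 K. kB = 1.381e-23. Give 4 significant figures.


Step 1: x = Theta_E/T = 448.7/382.1 = 1.174
Step 2: x^2 = 1.379
Step 3: exp(x) = 3.236
Step 4: c_v = 3*1.381e-23*1.379*3.236/(3.236-1)^2 = 3.698e-23

3.698e-23


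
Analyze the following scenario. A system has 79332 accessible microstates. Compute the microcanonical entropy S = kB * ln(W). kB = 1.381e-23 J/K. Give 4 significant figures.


Step 1: ln(W) = ln(79332) = 11.28
Step 2: S = kB * ln(W) = 1.381e-23 * 11.28
Step 3: S = 1.558e-22 J/K

1.558e-22


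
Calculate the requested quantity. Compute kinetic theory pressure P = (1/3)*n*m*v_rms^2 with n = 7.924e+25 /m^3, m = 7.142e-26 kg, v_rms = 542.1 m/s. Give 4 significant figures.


Step 1: v_rms^2 = 542.1^2 = 2.939e+05
Step 2: n*m = 7.924e+25*7.142e-26 = 5.659
Step 3: P = (1/3)*5.659*2.939e+05 = 5.544e+05 Pa

5.544e+05


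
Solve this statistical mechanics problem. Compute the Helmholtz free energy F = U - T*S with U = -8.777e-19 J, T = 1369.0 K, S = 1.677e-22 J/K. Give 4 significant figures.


Step 1: T*S = 1369.0 * 1.677e-22 = 2.296e-19 J
Step 2: F = U - T*S = -8.777e-19 - 2.296e-19
Step 3: F = -1.107e-18 J

-1.107e-18


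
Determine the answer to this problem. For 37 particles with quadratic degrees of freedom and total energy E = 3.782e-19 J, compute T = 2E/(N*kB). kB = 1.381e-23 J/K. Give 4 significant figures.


Step 1: Numerator = 2*E = 2*3.782e-19 = 7.564e-19 J
Step 2: Denominator = N*kB = 37*1.381e-23 = 5.11e-22
Step 3: T = 7.564e-19 / 5.11e-22 = 1480 K

1480


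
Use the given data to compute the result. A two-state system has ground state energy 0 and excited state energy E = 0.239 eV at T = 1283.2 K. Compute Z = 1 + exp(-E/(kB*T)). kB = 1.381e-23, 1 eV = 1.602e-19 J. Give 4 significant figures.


Step 1: Compute beta*E = E*eV/(kB*T) = 0.239*1.602e-19/(1.381e-23*1283.2) = 2.161
Step 2: exp(-beta*E) = exp(-2.161) = 0.1153
Step 3: Z = 1 + 0.1153 = 1.115

1.115


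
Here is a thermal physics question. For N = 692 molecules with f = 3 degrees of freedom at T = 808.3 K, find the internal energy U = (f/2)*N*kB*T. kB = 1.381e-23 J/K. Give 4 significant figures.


Step 1: f/2 = 3/2 = 1.5
Step 2: N*kB*T = 692*1.381e-23*808.3 = 7.725e-18
Step 3: U = 1.5 * 7.725e-18 = 1.159e-17 J

1.159e-17


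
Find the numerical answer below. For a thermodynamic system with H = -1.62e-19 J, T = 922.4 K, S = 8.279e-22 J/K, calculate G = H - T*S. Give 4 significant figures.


Step 1: T*S = 922.4 * 8.279e-22 = 7.637e-19 J
Step 2: G = H - T*S = -1.62e-19 - 7.637e-19
Step 3: G = -9.257e-19 J

-9.257e-19


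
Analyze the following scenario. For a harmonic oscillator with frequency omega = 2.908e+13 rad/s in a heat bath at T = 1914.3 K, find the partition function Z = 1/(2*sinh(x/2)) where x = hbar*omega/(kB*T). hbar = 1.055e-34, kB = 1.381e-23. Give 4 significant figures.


Step 1: Compute x = hbar*omega/(kB*T) = 1.055e-34*2.908e+13/(1.381e-23*1914.3) = 0.116
Step 2: x/2 = 0.05802
Step 3: sinh(x/2) = 0.05806
Step 4: Z = 1/(2*0.05806) = 8.612

8.612


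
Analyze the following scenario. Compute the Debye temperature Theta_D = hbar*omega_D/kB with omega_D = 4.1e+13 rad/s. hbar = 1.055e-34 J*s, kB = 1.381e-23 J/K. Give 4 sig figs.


Step 1: hbar*omega_D = 1.055e-34 * 4.1e+13 = 4.325e-21 J
Step 2: Theta_D = 4.325e-21 / 1.381e-23
Step 3: Theta_D = 313.2 K

313.2


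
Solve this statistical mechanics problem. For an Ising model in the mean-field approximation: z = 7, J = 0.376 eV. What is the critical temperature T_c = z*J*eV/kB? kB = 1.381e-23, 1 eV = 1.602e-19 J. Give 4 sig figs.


Step 1: z*J = 7*0.376 = 2.632 eV
Step 2: Convert to Joules: 2.632*1.602e-19 = 4.216e-19 J
Step 3: T_c = 4.216e-19 / 1.381e-23 = 3.053e+04 K

3.053e+04


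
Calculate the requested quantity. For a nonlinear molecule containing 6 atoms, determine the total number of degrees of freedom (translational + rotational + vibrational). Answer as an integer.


Step 1: Translational DOF = 3
Step 2: Rotational DOF (nonlinear) = 3
Step 3: Vibrational DOF = 3*6 - 6 = 12
Step 4: Total = 3 + 3 + 12 = 18

18


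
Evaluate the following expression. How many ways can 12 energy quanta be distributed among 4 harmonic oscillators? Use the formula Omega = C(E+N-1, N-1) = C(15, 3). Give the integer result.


Step 1: Use binomial coefficient C(15, 3)
Step 2: Numerator = 15! / 12!
Step 3: Denominator = 3!
Step 4: Omega = 455

455


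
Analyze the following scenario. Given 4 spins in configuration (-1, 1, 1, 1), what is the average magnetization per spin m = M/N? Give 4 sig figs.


Step 1: Count up spins (+1): 3, down spins (-1): 1
Step 2: Total magnetization M = 3 - 1 = 2
Step 3: m = M/N = 2/4 = 0.5

0.5


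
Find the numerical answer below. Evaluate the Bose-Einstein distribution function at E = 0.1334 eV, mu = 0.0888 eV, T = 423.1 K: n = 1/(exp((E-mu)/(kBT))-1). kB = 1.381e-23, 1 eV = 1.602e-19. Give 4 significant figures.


Step 1: (E - mu) = 0.0446 eV
Step 2: x = (E-mu)*eV/(kB*T) = 0.0446*1.602e-19/(1.381e-23*423.1) = 1.223
Step 3: exp(x) = 3.397
Step 4: n = 1/(exp(x)-1) = 0.4172

0.4172


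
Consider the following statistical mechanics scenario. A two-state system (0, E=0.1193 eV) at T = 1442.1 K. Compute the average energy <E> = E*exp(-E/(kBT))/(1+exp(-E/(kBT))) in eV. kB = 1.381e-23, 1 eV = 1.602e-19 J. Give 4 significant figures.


Step 1: beta*E = 0.1193*1.602e-19/(1.381e-23*1442.1) = 0.9597
Step 2: exp(-beta*E) = 0.383
Step 3: <E> = 0.1193*0.383/(1+0.383) = 0.03304 eV

0.03304


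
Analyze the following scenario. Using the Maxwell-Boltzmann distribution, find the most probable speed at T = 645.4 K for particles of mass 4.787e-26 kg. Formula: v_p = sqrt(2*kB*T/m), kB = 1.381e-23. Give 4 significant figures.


Step 1: Numerator = 2*kB*T = 2*1.381e-23*645.4 = 1.783e-20
Step 2: Ratio = 1.783e-20 / 4.787e-26 = 3.724e+05
Step 3: v_p = sqrt(3.724e+05) = 610.2 m/s

610.2


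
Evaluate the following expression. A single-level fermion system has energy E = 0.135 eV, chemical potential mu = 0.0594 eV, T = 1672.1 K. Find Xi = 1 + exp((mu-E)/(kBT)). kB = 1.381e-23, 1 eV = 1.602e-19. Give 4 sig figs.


Step 1: (mu - E) = 0.0594 - 0.135 = -0.0756 eV
Step 2: x = (mu-E)*eV/(kB*T) = -0.0756*1.602e-19/(1.381e-23*1672.1) = -0.5245
Step 3: exp(x) = 0.5919
Step 4: Xi = 1 + 0.5919 = 1.592

1.592


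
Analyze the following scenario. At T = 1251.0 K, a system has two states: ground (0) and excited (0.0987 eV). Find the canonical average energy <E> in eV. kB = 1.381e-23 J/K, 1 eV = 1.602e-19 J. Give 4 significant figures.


Step 1: beta*E = 0.0987*1.602e-19/(1.381e-23*1251.0) = 0.9152
Step 2: exp(-beta*E) = 0.4004
Step 3: <E> = 0.0987*0.4004/(1+0.4004) = 0.02822 eV

0.02822


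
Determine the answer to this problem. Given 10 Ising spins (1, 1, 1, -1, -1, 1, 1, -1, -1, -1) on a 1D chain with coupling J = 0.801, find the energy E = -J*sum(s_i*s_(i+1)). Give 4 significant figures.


Step 1: Nearest-neighbor products: 1, 1, -1, 1, -1, 1, -1, 1, 1
Step 2: Sum of products = 3
Step 3: E = -0.801 * 3 = -2.403

-2.403


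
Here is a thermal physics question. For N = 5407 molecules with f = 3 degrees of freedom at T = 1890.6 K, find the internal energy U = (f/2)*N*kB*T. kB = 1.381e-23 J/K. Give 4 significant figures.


Step 1: f/2 = 3/2 = 1.5
Step 2: N*kB*T = 5407*1.381e-23*1890.6 = 1.412e-16
Step 3: U = 1.5 * 1.412e-16 = 2.118e-16 J

2.118e-16


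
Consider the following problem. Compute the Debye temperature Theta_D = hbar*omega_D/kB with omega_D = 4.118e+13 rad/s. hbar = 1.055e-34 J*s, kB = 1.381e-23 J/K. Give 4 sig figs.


Step 1: hbar*omega_D = 1.055e-34 * 4.118e+13 = 4.344e-21 J
Step 2: Theta_D = 4.344e-21 / 1.381e-23
Step 3: Theta_D = 314.6 K

314.6


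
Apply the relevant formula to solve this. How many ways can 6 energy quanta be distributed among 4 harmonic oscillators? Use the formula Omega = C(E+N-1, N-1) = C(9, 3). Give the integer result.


Step 1: Use binomial coefficient C(9, 3)
Step 2: Numerator = 9! / 6!
Step 3: Denominator = 3!
Step 4: Omega = 84

84


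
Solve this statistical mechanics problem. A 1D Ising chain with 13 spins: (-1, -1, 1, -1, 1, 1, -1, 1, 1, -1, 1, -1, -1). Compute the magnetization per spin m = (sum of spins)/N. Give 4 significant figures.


Step 1: Count up spins (+1): 6, down spins (-1): 7
Step 2: Total magnetization M = 6 - 7 = -1
Step 3: m = M/N = -1/13 = -0.07692

-0.07692


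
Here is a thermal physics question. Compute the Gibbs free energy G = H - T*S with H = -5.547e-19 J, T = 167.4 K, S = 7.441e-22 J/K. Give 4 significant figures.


Step 1: T*S = 167.4 * 7.441e-22 = 1.246e-19 J
Step 2: G = H - T*S = -5.547e-19 - 1.246e-19
Step 3: G = -6.793e-19 J

-6.793e-19


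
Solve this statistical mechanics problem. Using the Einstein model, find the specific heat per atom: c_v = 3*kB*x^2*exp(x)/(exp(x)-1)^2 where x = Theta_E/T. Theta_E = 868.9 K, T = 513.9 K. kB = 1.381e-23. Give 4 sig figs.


Step 1: x = Theta_E/T = 868.9/513.9 = 1.691
Step 2: x^2 = 2.859
Step 3: exp(x) = 5.424
Step 4: c_v = 3*1.381e-23*2.859*5.424/(5.424-1)^2 = 3.283e-23

3.283e-23


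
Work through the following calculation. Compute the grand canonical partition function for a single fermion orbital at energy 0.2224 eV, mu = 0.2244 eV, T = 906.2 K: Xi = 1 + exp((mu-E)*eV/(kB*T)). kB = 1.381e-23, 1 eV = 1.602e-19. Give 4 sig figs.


Step 1: (mu - E) = 0.2244 - 0.2224 = 0.002 eV
Step 2: x = (mu-E)*eV/(kB*T) = 0.002*1.602e-19/(1.381e-23*906.2) = 0.0256
Step 3: exp(x) = 1.026
Step 4: Xi = 1 + 1.026 = 2.026

2.026


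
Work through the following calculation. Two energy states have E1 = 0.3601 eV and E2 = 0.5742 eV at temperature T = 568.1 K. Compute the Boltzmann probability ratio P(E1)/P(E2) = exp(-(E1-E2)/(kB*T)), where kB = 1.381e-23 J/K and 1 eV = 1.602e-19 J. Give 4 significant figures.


Step 1: Compute energy difference dE = E1 - E2 = 0.3601 - 0.5742 = -0.2141 eV
Step 2: Convert to Joules: dE_J = -0.2141 * 1.602e-19 = -3.43e-20 J
Step 3: Compute exponent = -dE_J / (kB * T) = -(-3.43e-20) / (1.381e-23 * 568.1) = 4.372
Step 4: P(E1)/P(E2) = exp(4.372) = 79.19

79.19


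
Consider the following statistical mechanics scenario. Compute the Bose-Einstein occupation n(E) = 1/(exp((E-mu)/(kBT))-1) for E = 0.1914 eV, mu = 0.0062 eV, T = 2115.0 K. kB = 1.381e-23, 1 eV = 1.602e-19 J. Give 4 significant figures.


Step 1: (E - mu) = 0.1852 eV
Step 2: x = (E-mu)*eV/(kB*T) = 0.1852*1.602e-19/(1.381e-23*2115.0) = 1.016
Step 3: exp(x) = 2.762
Step 4: n = 1/(exp(x)-1) = 0.5677

0.5677


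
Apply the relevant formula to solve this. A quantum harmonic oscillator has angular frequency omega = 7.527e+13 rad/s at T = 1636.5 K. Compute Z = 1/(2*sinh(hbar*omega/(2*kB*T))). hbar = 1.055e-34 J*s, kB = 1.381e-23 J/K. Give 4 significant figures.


Step 1: Compute x = hbar*omega/(kB*T) = 1.055e-34*7.527e+13/(1.381e-23*1636.5) = 0.3514
Step 2: x/2 = 0.1757
Step 3: sinh(x/2) = 0.1766
Step 4: Z = 1/(2*0.1766) = 2.831

2.831


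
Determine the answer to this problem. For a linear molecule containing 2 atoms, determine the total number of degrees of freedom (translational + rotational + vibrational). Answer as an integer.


Step 1: Translational DOF = 3
Step 2: Rotational DOF (linear) = 2
Step 3: Vibrational DOF = 3*2 - 5 = 1
Step 4: Total = 3 + 2 + 1 = 6

6


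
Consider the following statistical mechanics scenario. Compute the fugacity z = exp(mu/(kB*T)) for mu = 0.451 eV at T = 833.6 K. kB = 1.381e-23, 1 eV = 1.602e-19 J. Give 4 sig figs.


Step 1: Convert mu to Joules: 0.451*1.602e-19 = 7.225e-20 J
Step 2: kB*T = 1.381e-23*833.6 = 1.151e-20 J
Step 3: mu/(kB*T) = 6.276
Step 4: z = exp(6.276) = 531.7

531.7


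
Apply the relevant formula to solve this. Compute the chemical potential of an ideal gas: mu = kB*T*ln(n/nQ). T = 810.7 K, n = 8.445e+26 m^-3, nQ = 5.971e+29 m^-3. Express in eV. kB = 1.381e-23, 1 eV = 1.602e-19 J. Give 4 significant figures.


Step 1: n/nQ = 8.445e+26/5.971e+29 = 0.001414
Step 2: ln(n/nQ) = -6.561
Step 3: mu = kB*T*ln(n/nQ) = 1.12e-20*-6.561 = -7.346e-20 J
Step 4: Convert to eV: -7.346e-20/1.602e-19 = -0.4585 eV

-0.4585


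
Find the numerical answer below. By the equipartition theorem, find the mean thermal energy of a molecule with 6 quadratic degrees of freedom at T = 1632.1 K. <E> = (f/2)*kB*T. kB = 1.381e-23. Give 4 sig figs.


Step 1: f/2 = 6/2 = 3
Step 2: kB*T = 1.381e-23 * 1632.1 = 2.254e-20
Step 3: <E> = 3 * 2.254e-20 = 6.762e-20 J

6.762e-20


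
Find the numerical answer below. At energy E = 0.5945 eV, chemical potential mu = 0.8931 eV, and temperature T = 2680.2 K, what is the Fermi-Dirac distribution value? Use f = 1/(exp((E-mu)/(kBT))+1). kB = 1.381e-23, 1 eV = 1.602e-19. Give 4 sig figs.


Step 1: (E - mu) = 0.5945 - 0.8931 = -0.2986 eV
Step 2: Convert: (E-mu)*eV = -4.784e-20 J
Step 3: x = (E-mu)*eV/(kB*T) = -1.292
Step 4: f = 1/(exp(-1.292)+1) = 0.7846

0.7846


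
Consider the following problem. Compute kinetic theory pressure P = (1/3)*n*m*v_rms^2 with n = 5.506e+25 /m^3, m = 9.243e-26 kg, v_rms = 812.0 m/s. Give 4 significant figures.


Step 1: v_rms^2 = 812.0^2 = 6.593e+05
Step 2: n*m = 5.506e+25*9.243e-26 = 5.089
Step 3: P = (1/3)*5.089*6.593e+05 = 1.119e+06 Pa

1.119e+06


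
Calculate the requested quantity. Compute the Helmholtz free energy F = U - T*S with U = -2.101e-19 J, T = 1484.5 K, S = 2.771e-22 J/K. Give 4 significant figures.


Step 1: T*S = 1484.5 * 2.771e-22 = 4.114e-19 J
Step 2: F = U - T*S = -2.101e-19 - 4.114e-19
Step 3: F = -6.215e-19 J

-6.215e-19


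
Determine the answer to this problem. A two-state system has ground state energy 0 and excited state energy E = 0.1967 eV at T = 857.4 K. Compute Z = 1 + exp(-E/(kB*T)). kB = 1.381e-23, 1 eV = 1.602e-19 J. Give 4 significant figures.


Step 1: Compute beta*E = E*eV/(kB*T) = 0.1967*1.602e-19/(1.381e-23*857.4) = 2.661
Step 2: exp(-beta*E) = exp(-2.661) = 0.06986
Step 3: Z = 1 + 0.06986 = 1.07

1.07


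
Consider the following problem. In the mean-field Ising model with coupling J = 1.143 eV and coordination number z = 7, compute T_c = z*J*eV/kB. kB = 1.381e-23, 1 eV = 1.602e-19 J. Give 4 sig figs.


Step 1: z*J = 7*1.143 = 8.001 eV
Step 2: Convert to Joules: 8.001*1.602e-19 = 1.282e-18 J
Step 3: T_c = 1.282e-18 / 1.381e-23 = 9.281e+04 K

9.281e+04


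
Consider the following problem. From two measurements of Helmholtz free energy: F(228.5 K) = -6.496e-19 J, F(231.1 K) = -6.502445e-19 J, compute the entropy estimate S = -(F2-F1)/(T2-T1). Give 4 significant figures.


Step 1: dF = F2 - F1 = -6.502445e-19 - (-6.496e-19) = -6.445e-22 J
Step 2: dT = T2 - T1 = 231.1 - 228.5 = 2.6 K
Step 3: S = -dF/dT = -(-6.445e-22)/2.6 = 2.479e-22 J/K

2.479e-22


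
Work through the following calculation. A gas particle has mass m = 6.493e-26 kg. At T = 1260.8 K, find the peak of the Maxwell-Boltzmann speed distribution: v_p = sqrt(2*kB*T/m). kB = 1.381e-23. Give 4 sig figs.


Step 1: Numerator = 2*kB*T = 2*1.381e-23*1260.8 = 3.482e-20
Step 2: Ratio = 3.482e-20 / 6.493e-26 = 5.363e+05
Step 3: v_p = sqrt(5.363e+05) = 732.3 m/s

732.3


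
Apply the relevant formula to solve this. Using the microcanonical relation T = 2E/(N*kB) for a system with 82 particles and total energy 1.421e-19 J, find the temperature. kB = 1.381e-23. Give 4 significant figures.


Step 1: Numerator = 2*E = 2*1.421e-19 = 2.842e-19 J
Step 2: Denominator = N*kB = 82*1.381e-23 = 1.132e-21
Step 3: T = 2.842e-19 / 1.132e-21 = 251 K

251


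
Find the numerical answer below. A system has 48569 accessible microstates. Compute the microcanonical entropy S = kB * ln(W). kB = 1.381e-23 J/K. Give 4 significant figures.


Step 1: ln(W) = ln(48569) = 10.79
Step 2: S = kB * ln(W) = 1.381e-23 * 10.79
Step 3: S = 1.49e-22 J/K

1.49e-22


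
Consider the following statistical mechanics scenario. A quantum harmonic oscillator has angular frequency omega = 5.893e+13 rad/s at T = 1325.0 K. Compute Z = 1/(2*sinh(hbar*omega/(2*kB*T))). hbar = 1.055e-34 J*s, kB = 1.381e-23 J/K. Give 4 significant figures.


Step 1: Compute x = hbar*omega/(kB*T) = 1.055e-34*5.893e+13/(1.381e-23*1325.0) = 0.3398
Step 2: x/2 = 0.1699
Step 3: sinh(x/2) = 0.1707
Step 4: Z = 1/(2*0.1707) = 2.929

2.929


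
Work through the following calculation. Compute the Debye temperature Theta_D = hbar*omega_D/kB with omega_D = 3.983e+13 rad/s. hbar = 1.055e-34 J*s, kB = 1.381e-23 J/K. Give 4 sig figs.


Step 1: hbar*omega_D = 1.055e-34 * 3.983e+13 = 4.202e-21 J
Step 2: Theta_D = 4.202e-21 / 1.381e-23
Step 3: Theta_D = 304.3 K

304.3


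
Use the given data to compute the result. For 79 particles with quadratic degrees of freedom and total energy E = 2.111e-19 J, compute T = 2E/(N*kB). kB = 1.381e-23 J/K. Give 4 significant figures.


Step 1: Numerator = 2*E = 2*2.111e-19 = 4.222e-19 J
Step 2: Denominator = N*kB = 79*1.381e-23 = 1.091e-21
Step 3: T = 4.222e-19 / 1.091e-21 = 387 K

387


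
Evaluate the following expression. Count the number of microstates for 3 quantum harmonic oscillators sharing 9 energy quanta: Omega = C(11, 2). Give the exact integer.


Step 1: Use binomial coefficient C(11, 2)
Step 2: Numerator = 11! / 9!
Step 3: Denominator = 2!
Step 4: Omega = 55

55


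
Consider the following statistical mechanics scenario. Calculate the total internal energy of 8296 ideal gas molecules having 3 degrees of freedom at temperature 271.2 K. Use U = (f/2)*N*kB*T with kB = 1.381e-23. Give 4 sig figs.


Step 1: f/2 = 3/2 = 1.5
Step 2: N*kB*T = 8296*1.381e-23*271.2 = 3.107e-17
Step 3: U = 1.5 * 3.107e-17 = 4.661e-17 J

4.661e-17


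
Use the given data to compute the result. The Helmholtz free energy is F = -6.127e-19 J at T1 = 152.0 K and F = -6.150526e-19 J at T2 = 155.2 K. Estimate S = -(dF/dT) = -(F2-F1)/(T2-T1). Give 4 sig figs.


Step 1: dF = F2 - F1 = -6.150526e-19 - (-6.127e-19) = -2.3526e-21 J
Step 2: dT = T2 - T1 = 155.2 - 152.0 = 3.2 K
Step 3: S = -dF/dT = -(-2.3526e-21)/3.2 = 7.352e-22 J/K

7.352e-22


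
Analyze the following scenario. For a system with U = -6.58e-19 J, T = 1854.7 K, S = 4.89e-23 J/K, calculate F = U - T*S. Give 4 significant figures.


Step 1: T*S = 1854.7 * 4.89e-23 = 9.069e-20 J
Step 2: F = U - T*S = -6.58e-19 - 9.069e-20
Step 3: F = -7.487e-19 J

-7.487e-19


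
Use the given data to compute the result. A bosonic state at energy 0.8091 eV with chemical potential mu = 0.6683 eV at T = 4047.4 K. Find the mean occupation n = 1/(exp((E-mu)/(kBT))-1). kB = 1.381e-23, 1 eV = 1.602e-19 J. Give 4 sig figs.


Step 1: (E - mu) = 0.1408 eV
Step 2: x = (E-mu)*eV/(kB*T) = 0.1408*1.602e-19/(1.381e-23*4047.4) = 0.4035
Step 3: exp(x) = 1.497
Step 4: n = 1/(exp(x)-1) = 2.012

2.012


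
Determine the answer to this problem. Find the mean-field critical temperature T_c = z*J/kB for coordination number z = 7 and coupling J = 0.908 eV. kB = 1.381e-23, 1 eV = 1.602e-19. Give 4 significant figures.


Step 1: z*J = 7*0.908 = 6.356 eV
Step 2: Convert to Joules: 6.356*1.602e-19 = 1.018e-18 J
Step 3: T_c = 1.018e-18 / 1.381e-23 = 7.373e+04 K

7.373e+04


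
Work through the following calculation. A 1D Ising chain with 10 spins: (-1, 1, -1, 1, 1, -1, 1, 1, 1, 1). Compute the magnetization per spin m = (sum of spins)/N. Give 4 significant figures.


Step 1: Count up spins (+1): 7, down spins (-1): 3
Step 2: Total magnetization M = 7 - 3 = 4
Step 3: m = M/N = 4/10 = 0.4

0.4


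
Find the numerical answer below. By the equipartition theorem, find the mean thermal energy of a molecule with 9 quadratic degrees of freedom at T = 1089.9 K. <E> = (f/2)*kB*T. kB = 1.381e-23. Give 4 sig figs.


Step 1: f/2 = 9/2 = 4.5
Step 2: kB*T = 1.381e-23 * 1089.9 = 1.505e-20
Step 3: <E> = 4.5 * 1.505e-20 = 6.773e-20 J

6.773e-20


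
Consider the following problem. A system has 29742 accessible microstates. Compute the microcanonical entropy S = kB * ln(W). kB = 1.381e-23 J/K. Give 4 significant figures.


Step 1: ln(W) = ln(29742) = 10.3
Step 2: S = kB * ln(W) = 1.381e-23 * 10.3
Step 3: S = 1.422e-22 J/K

1.422e-22


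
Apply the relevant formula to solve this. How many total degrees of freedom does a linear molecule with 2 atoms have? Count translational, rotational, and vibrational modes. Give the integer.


Step 1: Translational DOF = 3
Step 2: Rotational DOF (linear) = 2
Step 3: Vibrational DOF = 3*2 - 5 = 1
Step 4: Total = 3 + 2 + 1 = 6

6


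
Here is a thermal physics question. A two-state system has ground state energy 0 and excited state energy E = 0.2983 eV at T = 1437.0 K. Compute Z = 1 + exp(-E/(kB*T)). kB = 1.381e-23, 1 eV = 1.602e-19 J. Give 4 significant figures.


Step 1: Compute beta*E = E*eV/(kB*T) = 0.2983*1.602e-19/(1.381e-23*1437.0) = 2.408
Step 2: exp(-beta*E) = exp(-2.408) = 0.08999
Step 3: Z = 1 + 0.08999 = 1.09

1.09


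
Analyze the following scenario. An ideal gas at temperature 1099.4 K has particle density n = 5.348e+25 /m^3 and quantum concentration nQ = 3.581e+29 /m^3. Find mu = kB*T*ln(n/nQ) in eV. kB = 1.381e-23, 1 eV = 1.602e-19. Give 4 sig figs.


Step 1: n/nQ = 5.348e+25/3.581e+29 = 0.0001493
Step 2: ln(n/nQ) = -8.809
Step 3: mu = kB*T*ln(n/nQ) = 1.518e-20*-8.809 = -1.337e-19 J
Step 4: Convert to eV: -1.337e-19/1.602e-19 = -0.8349 eV

-0.8349


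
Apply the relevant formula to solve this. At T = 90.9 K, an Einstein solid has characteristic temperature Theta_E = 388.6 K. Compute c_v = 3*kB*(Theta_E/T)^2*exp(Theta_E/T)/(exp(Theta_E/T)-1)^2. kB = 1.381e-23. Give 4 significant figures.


Step 1: x = Theta_E/T = 388.6/90.9 = 4.275
Step 2: x^2 = 18.28
Step 3: exp(x) = 71.88
Step 4: c_v = 3*1.381e-23*18.28*71.88/(71.88-1)^2 = 1.083e-23

1.083e-23


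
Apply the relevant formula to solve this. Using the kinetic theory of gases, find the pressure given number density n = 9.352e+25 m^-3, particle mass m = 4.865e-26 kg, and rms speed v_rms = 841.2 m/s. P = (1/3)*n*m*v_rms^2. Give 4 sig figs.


Step 1: v_rms^2 = 841.2^2 = 7.076e+05
Step 2: n*m = 9.352e+25*4.865e-26 = 4.55
Step 3: P = (1/3)*4.55*7.076e+05 = 1.073e+06 Pa

1.073e+06


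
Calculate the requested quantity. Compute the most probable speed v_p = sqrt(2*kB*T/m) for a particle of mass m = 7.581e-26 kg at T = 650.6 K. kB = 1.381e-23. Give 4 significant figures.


Step 1: Numerator = 2*kB*T = 2*1.381e-23*650.6 = 1.797e-20
Step 2: Ratio = 1.797e-20 / 7.581e-26 = 2.37e+05
Step 3: v_p = sqrt(2.37e+05) = 486.9 m/s

486.9


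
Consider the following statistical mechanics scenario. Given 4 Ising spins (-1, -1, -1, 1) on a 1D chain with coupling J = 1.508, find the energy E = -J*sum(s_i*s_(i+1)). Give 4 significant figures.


Step 1: Nearest-neighbor products: 1, 1, -1
Step 2: Sum of products = 1
Step 3: E = -1.508 * 1 = -1.508

-1.508


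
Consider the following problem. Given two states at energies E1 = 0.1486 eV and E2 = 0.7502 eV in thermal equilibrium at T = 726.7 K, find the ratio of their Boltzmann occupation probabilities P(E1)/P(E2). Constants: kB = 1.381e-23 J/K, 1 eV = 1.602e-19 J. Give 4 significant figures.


Step 1: Compute energy difference dE = E1 - E2 = 0.1486 - 0.7502 = -0.6016 eV
Step 2: Convert to Joules: dE_J = -0.6016 * 1.602e-19 = -9.638e-20 J
Step 3: Compute exponent = -dE_J / (kB * T) = -(-9.638e-20) / (1.381e-23 * 726.7) = 9.603
Step 4: P(E1)/P(E2) = exp(9.603) = 1.481e+04

1.481e+04


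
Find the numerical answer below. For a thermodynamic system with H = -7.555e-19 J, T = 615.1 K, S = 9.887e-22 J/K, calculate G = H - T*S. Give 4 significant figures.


Step 1: T*S = 615.1 * 9.887e-22 = 6.081e-19 J
Step 2: G = H - T*S = -7.555e-19 - 6.081e-19
Step 3: G = -1.364e-18 J

-1.364e-18


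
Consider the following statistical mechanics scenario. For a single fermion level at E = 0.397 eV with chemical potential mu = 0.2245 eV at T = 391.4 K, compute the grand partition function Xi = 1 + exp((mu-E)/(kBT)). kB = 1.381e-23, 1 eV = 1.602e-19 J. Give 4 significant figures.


Step 1: (mu - E) = 0.2245 - 0.397 = -0.1725 eV
Step 2: x = (mu-E)*eV/(kB*T) = -0.1725*1.602e-19/(1.381e-23*391.4) = -5.113
Step 3: exp(x) = 0.006021
Step 4: Xi = 1 + 0.006021 = 1.006

1.006


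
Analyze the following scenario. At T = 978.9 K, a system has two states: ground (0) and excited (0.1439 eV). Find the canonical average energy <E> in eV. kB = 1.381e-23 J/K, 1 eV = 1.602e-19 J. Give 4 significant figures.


Step 1: beta*E = 0.1439*1.602e-19/(1.381e-23*978.9) = 1.705
Step 2: exp(-beta*E) = 0.1817
Step 3: <E> = 0.1439*0.1817/(1+0.1817) = 0.02213 eV

0.02213


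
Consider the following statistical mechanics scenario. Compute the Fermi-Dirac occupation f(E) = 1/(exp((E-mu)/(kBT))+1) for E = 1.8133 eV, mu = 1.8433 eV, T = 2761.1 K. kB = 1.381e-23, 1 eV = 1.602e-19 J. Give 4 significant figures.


Step 1: (E - mu) = 1.8133 - 1.8433 = -0.03 eV
Step 2: Convert: (E-mu)*eV = -4.806e-21 J
Step 3: x = (E-mu)*eV/(kB*T) = -0.126
Step 4: f = 1/(exp(-0.126)+1) = 0.5315

0.5315


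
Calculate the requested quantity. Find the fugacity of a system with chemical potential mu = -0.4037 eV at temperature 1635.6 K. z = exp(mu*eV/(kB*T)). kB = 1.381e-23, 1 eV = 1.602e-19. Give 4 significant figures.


Step 1: Convert mu to Joules: -0.4037*1.602e-19 = -6.467e-20 J
Step 2: kB*T = 1.381e-23*1635.6 = 2.259e-20 J
Step 3: mu/(kB*T) = -2.863
Step 4: z = exp(-2.863) = 0.05709

0.05709


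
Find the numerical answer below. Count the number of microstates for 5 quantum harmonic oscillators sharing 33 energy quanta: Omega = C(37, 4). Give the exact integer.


Step 1: Use binomial coefficient C(37, 4)
Step 2: Numerator = 37! / 33!
Step 3: Denominator = 4!
Step 4: Omega = 66045

66045


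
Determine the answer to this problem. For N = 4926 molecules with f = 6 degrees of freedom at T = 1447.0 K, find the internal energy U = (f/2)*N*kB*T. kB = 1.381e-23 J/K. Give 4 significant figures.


Step 1: f/2 = 6/2 = 3.0
Step 2: N*kB*T = 4926*1.381e-23*1447.0 = 9.844e-17
Step 3: U = 3.0 * 9.844e-17 = 2.953e-16 J

2.953e-16


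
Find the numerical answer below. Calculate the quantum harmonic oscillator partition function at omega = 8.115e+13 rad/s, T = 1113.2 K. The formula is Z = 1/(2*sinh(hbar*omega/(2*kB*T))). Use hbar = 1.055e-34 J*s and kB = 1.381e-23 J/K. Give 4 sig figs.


Step 1: Compute x = hbar*omega/(kB*T) = 1.055e-34*8.115e+13/(1.381e-23*1113.2) = 0.5569
Step 2: x/2 = 0.2784
Step 3: sinh(x/2) = 0.2821
Step 4: Z = 1/(2*0.2821) = 1.773

1.773


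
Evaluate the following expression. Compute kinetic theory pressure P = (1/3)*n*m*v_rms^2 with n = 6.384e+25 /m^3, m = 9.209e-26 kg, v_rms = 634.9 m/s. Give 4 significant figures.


Step 1: v_rms^2 = 634.9^2 = 4.031e+05
Step 2: n*m = 6.384e+25*9.209e-26 = 5.879
Step 3: P = (1/3)*5.879*4.031e+05 = 7.899e+05 Pa

7.899e+05


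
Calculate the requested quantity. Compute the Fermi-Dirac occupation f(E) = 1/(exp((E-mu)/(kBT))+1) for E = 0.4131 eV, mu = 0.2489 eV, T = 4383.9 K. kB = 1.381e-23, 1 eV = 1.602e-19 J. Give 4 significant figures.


Step 1: (E - mu) = 0.4131 - 0.2489 = 0.1642 eV
Step 2: Convert: (E-mu)*eV = 2.63e-20 J
Step 3: x = (E-mu)*eV/(kB*T) = 0.4345
Step 4: f = 1/(exp(0.4345)+1) = 0.3931

0.3931


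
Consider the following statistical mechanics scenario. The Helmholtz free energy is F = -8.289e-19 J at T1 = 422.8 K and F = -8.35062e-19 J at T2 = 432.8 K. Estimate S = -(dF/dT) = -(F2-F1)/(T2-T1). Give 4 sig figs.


Step 1: dF = F2 - F1 = -8.35062e-19 - (-8.289e-19) = -6.162e-21 J
Step 2: dT = T2 - T1 = 432.8 - 422.8 = 10 K
Step 3: S = -dF/dT = -(-6.162e-21)/10 = 6.162e-22 J/K

6.162e-22


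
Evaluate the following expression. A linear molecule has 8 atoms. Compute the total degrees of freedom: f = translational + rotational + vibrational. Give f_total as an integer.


Step 1: Translational DOF = 3
Step 2: Rotational DOF (linear) = 2
Step 3: Vibrational DOF = 3*8 - 5 = 19
Step 4: Total = 3 + 2 + 19 = 24

24


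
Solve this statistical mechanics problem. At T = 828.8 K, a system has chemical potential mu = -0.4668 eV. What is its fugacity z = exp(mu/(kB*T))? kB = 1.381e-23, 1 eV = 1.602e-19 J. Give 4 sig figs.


Step 1: Convert mu to Joules: -0.4668*1.602e-19 = -7.478e-20 J
Step 2: kB*T = 1.381e-23*828.8 = 1.145e-20 J
Step 3: mu/(kB*T) = -6.534
Step 4: z = exp(-6.534) = 0.001454

0.001454


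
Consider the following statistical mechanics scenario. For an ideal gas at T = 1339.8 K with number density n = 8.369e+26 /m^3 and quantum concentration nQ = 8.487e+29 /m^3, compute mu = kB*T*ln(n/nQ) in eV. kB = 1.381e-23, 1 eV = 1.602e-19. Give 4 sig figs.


Step 1: n/nQ = 8.369e+26/8.487e+29 = 0.0009861
Step 2: ln(n/nQ) = -6.922
Step 3: mu = kB*T*ln(n/nQ) = 1.85e-20*-6.922 = -1.281e-19 J
Step 4: Convert to eV: -1.281e-19/1.602e-19 = -0.7994 eV

-0.7994


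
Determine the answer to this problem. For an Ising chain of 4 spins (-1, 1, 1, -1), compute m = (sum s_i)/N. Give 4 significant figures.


Step 1: Count up spins (+1): 2, down spins (-1): 2
Step 2: Total magnetization M = 2 - 2 = 0
Step 3: m = M/N = 0/4 = 0

0


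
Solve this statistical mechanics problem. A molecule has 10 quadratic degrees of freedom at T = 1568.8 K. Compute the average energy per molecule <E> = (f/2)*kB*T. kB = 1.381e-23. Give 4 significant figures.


Step 1: f/2 = 10/2 = 5
Step 2: kB*T = 1.381e-23 * 1568.8 = 2.167e-20
Step 3: <E> = 5 * 2.167e-20 = 1.083e-19 J

1.083e-19


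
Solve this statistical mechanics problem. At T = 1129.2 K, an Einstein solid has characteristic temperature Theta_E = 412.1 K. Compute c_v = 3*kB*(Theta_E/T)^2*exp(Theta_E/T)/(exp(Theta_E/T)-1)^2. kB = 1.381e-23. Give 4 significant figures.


Step 1: x = Theta_E/T = 412.1/1129.2 = 0.3649
Step 2: x^2 = 0.1332
Step 3: exp(x) = 1.44
Step 4: c_v = 3*1.381e-23*0.1332*1.44/(1.44-1)^2 = 4.097e-23

4.097e-23


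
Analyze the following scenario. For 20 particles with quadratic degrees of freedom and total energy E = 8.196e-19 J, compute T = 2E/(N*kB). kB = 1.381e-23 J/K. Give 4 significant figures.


Step 1: Numerator = 2*E = 2*8.196e-19 = 1.639e-18 J
Step 2: Denominator = N*kB = 20*1.381e-23 = 2.762e-22
Step 3: T = 1.639e-18 / 2.762e-22 = 5935 K

5935


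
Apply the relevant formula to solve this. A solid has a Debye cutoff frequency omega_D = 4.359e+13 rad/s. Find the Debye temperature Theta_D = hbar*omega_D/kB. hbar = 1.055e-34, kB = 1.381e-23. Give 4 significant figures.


Step 1: hbar*omega_D = 1.055e-34 * 4.359e+13 = 4.599e-21 J
Step 2: Theta_D = 4.599e-21 / 1.381e-23
Step 3: Theta_D = 333 K

333


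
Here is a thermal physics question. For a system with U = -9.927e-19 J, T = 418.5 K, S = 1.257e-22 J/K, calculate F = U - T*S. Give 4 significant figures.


Step 1: T*S = 418.5 * 1.257e-22 = 5.261e-20 J
Step 2: F = U - T*S = -9.927e-19 - 5.261e-20
Step 3: F = -1.045e-18 J

-1.045e-18


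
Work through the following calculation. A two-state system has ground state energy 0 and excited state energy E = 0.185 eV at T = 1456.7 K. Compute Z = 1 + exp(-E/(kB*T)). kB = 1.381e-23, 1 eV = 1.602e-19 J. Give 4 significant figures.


Step 1: Compute beta*E = E*eV/(kB*T) = 0.185*1.602e-19/(1.381e-23*1456.7) = 1.473
Step 2: exp(-beta*E) = exp(-1.473) = 0.2292
Step 3: Z = 1 + 0.2292 = 1.229

1.229


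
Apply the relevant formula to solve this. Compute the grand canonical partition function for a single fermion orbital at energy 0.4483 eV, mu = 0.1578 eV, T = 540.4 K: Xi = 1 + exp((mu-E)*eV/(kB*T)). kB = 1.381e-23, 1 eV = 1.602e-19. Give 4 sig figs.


Step 1: (mu - E) = 0.1578 - 0.4483 = -0.2905 eV
Step 2: x = (mu-E)*eV/(kB*T) = -0.2905*1.602e-19/(1.381e-23*540.4) = -6.236
Step 3: exp(x) = 0.001958
Step 4: Xi = 1 + 0.001958 = 1.002

1.002


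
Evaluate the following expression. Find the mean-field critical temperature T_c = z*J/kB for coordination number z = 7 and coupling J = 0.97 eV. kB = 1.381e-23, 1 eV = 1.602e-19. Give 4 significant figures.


Step 1: z*J = 7*0.97 = 6.79 eV
Step 2: Convert to Joules: 6.79*1.602e-19 = 1.088e-18 J
Step 3: T_c = 1.088e-18 / 1.381e-23 = 7.877e+04 K

7.877e+04


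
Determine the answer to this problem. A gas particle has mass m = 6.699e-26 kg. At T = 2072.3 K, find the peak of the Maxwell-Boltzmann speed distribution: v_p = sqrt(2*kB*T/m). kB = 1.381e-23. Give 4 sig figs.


Step 1: Numerator = 2*kB*T = 2*1.381e-23*2072.3 = 5.724e-20
Step 2: Ratio = 5.724e-20 / 6.699e-26 = 8.544e+05
Step 3: v_p = sqrt(8.544e+05) = 924.3 m/s

924.3


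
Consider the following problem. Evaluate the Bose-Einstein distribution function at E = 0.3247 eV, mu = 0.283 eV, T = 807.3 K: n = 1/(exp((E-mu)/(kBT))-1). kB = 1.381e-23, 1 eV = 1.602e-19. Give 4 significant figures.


Step 1: (E - mu) = 0.0417 eV
Step 2: x = (E-mu)*eV/(kB*T) = 0.0417*1.602e-19/(1.381e-23*807.3) = 0.5992
Step 3: exp(x) = 1.821
Step 4: n = 1/(exp(x)-1) = 1.219

1.219


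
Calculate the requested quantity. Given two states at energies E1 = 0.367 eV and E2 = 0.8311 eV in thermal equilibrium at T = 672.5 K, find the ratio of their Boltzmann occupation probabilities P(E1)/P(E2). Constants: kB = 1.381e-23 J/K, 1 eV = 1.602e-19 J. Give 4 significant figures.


Step 1: Compute energy difference dE = E1 - E2 = 0.367 - 0.8311 = -0.4641 eV
Step 2: Convert to Joules: dE_J = -0.4641 * 1.602e-19 = -7.435e-20 J
Step 3: Compute exponent = -dE_J / (kB * T) = -(-7.435e-20) / (1.381e-23 * 672.5) = 8.005
Step 4: P(E1)/P(E2) = exp(8.005) = 2997

2997


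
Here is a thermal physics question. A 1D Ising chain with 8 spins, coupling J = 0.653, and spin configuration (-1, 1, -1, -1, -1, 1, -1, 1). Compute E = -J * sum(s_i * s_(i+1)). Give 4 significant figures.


Step 1: Nearest-neighbor products: -1, -1, 1, 1, -1, -1, -1
Step 2: Sum of products = -3
Step 3: E = -0.653 * -3 = 1.959

1.959


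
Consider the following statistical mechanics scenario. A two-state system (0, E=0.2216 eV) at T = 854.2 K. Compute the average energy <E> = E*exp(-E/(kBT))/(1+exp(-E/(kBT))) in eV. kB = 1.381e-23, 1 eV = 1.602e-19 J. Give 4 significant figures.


Step 1: beta*E = 0.2216*1.602e-19/(1.381e-23*854.2) = 3.009
Step 2: exp(-beta*E) = 0.04932
Step 3: <E> = 0.2216*0.04932/(1+0.04932) = 0.01042 eV

0.01042


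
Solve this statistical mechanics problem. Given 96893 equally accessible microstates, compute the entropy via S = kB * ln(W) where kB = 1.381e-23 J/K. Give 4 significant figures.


Step 1: ln(W) = ln(96893) = 11.48
Step 2: S = kB * ln(W) = 1.381e-23 * 11.48
Step 3: S = 1.586e-22 J/K

1.586e-22


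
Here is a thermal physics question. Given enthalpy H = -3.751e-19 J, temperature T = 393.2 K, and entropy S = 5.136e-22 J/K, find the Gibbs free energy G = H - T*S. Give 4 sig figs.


Step 1: T*S = 393.2 * 5.136e-22 = 2.019e-19 J
Step 2: G = H - T*S = -3.751e-19 - 2.019e-19
Step 3: G = -5.77e-19 J

-5.77e-19


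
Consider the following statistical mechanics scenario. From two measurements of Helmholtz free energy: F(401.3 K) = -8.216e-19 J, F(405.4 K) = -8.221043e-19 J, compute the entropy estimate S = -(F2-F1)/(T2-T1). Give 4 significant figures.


Step 1: dF = F2 - F1 = -8.221043e-19 - (-8.216e-19) = -5.043e-22 J
Step 2: dT = T2 - T1 = 405.4 - 401.3 = 4.1 K
Step 3: S = -dF/dT = -(-5.043e-22)/4.1 = 1.23e-22 J/K

1.23e-22


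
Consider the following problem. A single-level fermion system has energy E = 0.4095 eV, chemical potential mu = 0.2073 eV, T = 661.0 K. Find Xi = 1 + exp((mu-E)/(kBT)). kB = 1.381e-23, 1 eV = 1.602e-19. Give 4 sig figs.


Step 1: (mu - E) = 0.2073 - 0.4095 = -0.2022 eV
Step 2: x = (mu-E)*eV/(kB*T) = -0.2022*1.602e-19/(1.381e-23*661.0) = -3.549
Step 3: exp(x) = 0.02877
Step 4: Xi = 1 + 0.02877 = 1.029

1.029


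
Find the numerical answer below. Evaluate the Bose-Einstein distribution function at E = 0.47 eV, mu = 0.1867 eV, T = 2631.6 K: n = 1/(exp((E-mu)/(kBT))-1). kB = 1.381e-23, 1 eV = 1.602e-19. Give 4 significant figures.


Step 1: (E - mu) = 0.2833 eV
Step 2: x = (E-mu)*eV/(kB*T) = 0.2833*1.602e-19/(1.381e-23*2631.6) = 1.249
Step 3: exp(x) = 3.486
Step 4: n = 1/(exp(x)-1) = 0.4022

0.4022


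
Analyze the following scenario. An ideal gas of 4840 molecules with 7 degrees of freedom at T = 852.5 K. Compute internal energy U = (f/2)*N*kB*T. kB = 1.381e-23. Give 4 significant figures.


Step 1: f/2 = 7/2 = 3.5
Step 2: N*kB*T = 4840*1.381e-23*852.5 = 5.698e-17
Step 3: U = 3.5 * 5.698e-17 = 1.994e-16 J

1.994e-16


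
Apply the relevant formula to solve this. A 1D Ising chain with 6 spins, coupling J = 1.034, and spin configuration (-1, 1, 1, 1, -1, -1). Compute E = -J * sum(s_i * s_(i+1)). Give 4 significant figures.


Step 1: Nearest-neighbor products: -1, 1, 1, -1, 1
Step 2: Sum of products = 1
Step 3: E = -1.034 * 1 = -1.034

-1.034


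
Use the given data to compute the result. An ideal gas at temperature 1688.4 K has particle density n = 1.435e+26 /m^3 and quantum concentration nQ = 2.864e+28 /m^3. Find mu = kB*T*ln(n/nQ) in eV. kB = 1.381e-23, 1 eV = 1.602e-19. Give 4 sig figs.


Step 1: n/nQ = 1.435e+26/2.864e+28 = 0.00501
Step 2: ln(n/nQ) = -5.296
Step 3: mu = kB*T*ln(n/nQ) = 2.332e-20*-5.296 = -1.235e-19 J
Step 4: Convert to eV: -1.235e-19/1.602e-19 = -0.7709 eV

-0.7709


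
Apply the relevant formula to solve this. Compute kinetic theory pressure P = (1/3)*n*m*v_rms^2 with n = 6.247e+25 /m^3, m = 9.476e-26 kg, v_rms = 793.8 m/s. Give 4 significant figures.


Step 1: v_rms^2 = 793.8^2 = 6.301e+05
Step 2: n*m = 6.247e+25*9.476e-26 = 5.92
Step 3: P = (1/3)*5.92*6.301e+05 = 1.243e+06 Pa

1.243e+06


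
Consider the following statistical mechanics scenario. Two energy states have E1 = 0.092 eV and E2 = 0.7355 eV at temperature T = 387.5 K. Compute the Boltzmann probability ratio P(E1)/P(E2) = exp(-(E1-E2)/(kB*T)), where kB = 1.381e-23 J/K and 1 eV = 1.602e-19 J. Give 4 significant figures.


Step 1: Compute energy difference dE = E1 - E2 = 0.092 - 0.7355 = -0.6435 eV
Step 2: Convert to Joules: dE_J = -0.6435 * 1.602e-19 = -1.031e-19 J
Step 3: Compute exponent = -dE_J / (kB * T) = -(-1.031e-19) / (1.381e-23 * 387.5) = 19.26
Step 4: P(E1)/P(E2) = exp(19.26) = 2.324e+08

2.324e+08


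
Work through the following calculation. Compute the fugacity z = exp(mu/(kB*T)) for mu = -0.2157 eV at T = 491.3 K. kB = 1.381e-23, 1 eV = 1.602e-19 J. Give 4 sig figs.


Step 1: Convert mu to Joules: -0.2157*1.602e-19 = -3.456e-20 J
Step 2: kB*T = 1.381e-23*491.3 = 6.785e-21 J
Step 3: mu/(kB*T) = -5.093
Step 4: z = exp(-5.093) = 0.00614

0.00614
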